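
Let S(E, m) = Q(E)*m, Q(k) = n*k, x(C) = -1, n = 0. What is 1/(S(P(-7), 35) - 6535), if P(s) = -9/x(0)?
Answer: -1/6535 ≈ -0.00015302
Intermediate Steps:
Q(k) = 0 (Q(k) = 0*k = 0)
P(s) = 9 (P(s) = -9/(-1) = -9*(-1) = 9)
S(E, m) = 0 (S(E, m) = 0*m = 0)
1/(S(P(-7), 35) - 6535) = 1/(0 - 6535) = 1/(-6535) = -1/6535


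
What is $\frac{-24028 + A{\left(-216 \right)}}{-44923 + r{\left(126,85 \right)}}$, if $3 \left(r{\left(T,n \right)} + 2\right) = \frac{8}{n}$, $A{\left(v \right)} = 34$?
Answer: $\frac{6118470}{11455867} \approx 0.53409$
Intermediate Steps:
$r{\left(T,n \right)} = -2 + \frac{8}{3 n}$ ($r{\left(T,n \right)} = -2 + \frac{8 \frac{1}{n}}{3} = -2 + \frac{8}{3 n}$)
$\frac{-24028 + A{\left(-216 \right)}}{-44923 + r{\left(126,85 \right)}} = \frac{-24028 + 34}{-44923 - \left(2 - \frac{8}{3 \cdot 85}\right)} = - \frac{23994}{-44923 + \left(-2 + \frac{8}{3} \cdot \frac{1}{85}\right)} = - \frac{23994}{-44923 + \left(-2 + \frac{8}{255}\right)} = - \frac{23994}{-44923 - \frac{502}{255}} = - \frac{23994}{- \frac{11455867}{255}} = \left(-23994\right) \left(- \frac{255}{11455867}\right) = \frac{6118470}{11455867}$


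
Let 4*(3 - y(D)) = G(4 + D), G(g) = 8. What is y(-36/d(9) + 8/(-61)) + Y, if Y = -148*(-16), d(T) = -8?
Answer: 2369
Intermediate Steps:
y(D) = 1 (y(D) = 3 - ¼*8 = 3 - 2 = 1)
Y = 2368
y(-36/d(9) + 8/(-61)) + Y = 1 + 2368 = 2369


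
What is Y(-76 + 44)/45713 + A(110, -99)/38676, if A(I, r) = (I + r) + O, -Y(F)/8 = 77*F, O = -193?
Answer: 377030773/883997994 ≈ 0.42651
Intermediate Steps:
Y(F) = -616*F
A(I, r) = -193 + I + r (A(I, r) = (I + r) - 193 = -193 + I + r)
Y(-76 + 44)/45713 + A(110, -99)/38676 = -616*(-76 + 44)/45713 + (-193 + 110 - 99)/38676 = -616*(-32)*(1/45713) - 182*1/38676 = 19712*(1/45713) - 91/19338 = 19712/45713 - 91/19338 = 377030773/883997994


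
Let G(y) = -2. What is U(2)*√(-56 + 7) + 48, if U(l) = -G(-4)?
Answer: 48 + 14*I ≈ 48.0 + 14.0*I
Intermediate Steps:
U(l) = 2 (U(l) = -1*(-2) = 2)
U(2)*√(-56 + 7) + 48 = 2*√(-56 + 7) + 48 = 2*√(-49) + 48 = 2*(7*I) + 48 = 14*I + 48 = 48 + 14*I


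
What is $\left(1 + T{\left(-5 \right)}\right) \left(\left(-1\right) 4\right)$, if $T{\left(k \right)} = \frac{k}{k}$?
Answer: $-8$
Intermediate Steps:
$T{\left(k \right)} = 1$
$\left(1 + T{\left(-5 \right)}\right) \left(\left(-1\right) 4\right) = \left(1 + 1\right) \left(\left(-1\right) 4\right) = 2 \left(-4\right) = -8$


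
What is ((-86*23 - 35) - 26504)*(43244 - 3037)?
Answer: -1146583019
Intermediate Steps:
((-86*23 - 35) - 26504)*(43244 - 3037) = ((-1978 - 35) - 26504)*40207 = (-2013 - 26504)*40207 = -28517*40207 = -1146583019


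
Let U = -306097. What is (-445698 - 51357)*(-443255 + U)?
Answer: 372469158360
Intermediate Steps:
(-445698 - 51357)*(-443255 + U) = (-445698 - 51357)*(-443255 - 306097) = -497055*(-749352) = 372469158360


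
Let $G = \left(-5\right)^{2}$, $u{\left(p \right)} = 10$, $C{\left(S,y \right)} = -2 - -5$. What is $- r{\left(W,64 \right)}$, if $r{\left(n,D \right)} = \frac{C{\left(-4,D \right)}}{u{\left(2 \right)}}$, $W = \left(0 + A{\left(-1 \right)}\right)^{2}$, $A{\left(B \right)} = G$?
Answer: $- \frac{3}{10} \approx -0.3$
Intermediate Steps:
$C{\left(S,y \right)} = 3$ ($C{\left(S,y \right)} = -2 + 5 = 3$)
$G = 25$
$A{\left(B \right)} = 25$
$W = 625$ ($W = \left(0 + 25\right)^{2} = 25^{2} = 625$)
$r{\left(n,D \right)} = \frac{3}{10}$
$- r{\left(W,64 \right)} = \left(-1\right) \frac{3}{10} = - \frac{3}{10}$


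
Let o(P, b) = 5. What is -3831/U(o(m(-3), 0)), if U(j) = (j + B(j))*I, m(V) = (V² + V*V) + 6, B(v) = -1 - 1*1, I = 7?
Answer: -1277/7 ≈ -182.43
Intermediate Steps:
B(v) = -2 (B(v) = -1 - 1 = -2)
m(V) = 6 + 2*V² (m(V) = (V² + V²) + 6 = 2*V² + 6 = 6 + 2*V²)
U(j) = -14 + 7*j (U(j) = (j - 2)*7 = (-2 + j)*7 = -14 + 7*j)
-3831/U(o(m(-3), 0)) = -3831/(-14 + 7*5) = -3831/(-14 + 35) = -3831/21 = -3831*1/21 = -1277/7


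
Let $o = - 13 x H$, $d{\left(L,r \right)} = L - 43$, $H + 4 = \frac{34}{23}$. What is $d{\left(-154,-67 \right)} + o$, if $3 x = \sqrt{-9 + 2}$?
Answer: $-197 + \frac{754 i \sqrt{7}}{69} \approx -197.0 + 28.912 i$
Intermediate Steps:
$x = \frac{i \sqrt{7}}{3}$ ($x = \frac{\sqrt{-9 + 2}}{3} = \frac{\sqrt{-7}}{3} = \frac{i \sqrt{7}}{3} \approx 0.88192 i$)
$H = - \frac{58}{23}$ ($H = -4 + \frac{34}{23} = - \frac{58}{23} \approx -2.5217$)
$d{\left(L,r \right)} = -43 + L$
$o = \frac{754 i \sqrt{7}}{69}$ ($o = - 13 \frac{i \sqrt{7}}{3} \left(- \frac{58}{23}\right) = - \frac{13 i \sqrt{7}}{3} \left(- \frac{58}{23}\right) = \frac{754 i \sqrt{7}}{69} \approx 28.912 i$)
$d{\left(-154,-67 \right)} + o = \left(-43 - 154\right) + \frac{754 i \sqrt{7}}{69} = -197 + \frac{754 i \sqrt{7}}{69}$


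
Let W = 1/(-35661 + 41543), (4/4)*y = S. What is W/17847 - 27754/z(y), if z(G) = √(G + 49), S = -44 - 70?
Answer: 1/104976054 + 27754*I*√65/65 ≈ 9.526e-9 + 3442.5*I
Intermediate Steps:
S = -114
y = -114
W = 1/5882 ≈ 0.00017001
z(G) = √(49 + G)
W/17847 - 27754/z(y) = (1/5882)/17847 - 27754/√(49 - 114) = (1/5882)*(1/17847) - 27754*(-I*√65/65) = 1/104976054 - 27754*(-I*√65/65) = 1/104976054 - (-27754)*I*√65/65 = 1/104976054 + 27754*I*√65/65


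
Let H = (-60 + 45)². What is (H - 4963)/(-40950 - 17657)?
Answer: 46/569 ≈ 0.080844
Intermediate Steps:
H = 225 (H = (-15)² = 225)
(H - 4963)/(-40950 - 17657) = (225 - 4963)/(-40950 - 17657) = -4738/(-58607) = -4738*(-1/58607) = 46/569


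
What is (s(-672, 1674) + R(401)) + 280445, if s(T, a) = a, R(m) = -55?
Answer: 282064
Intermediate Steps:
(s(-672, 1674) + R(401)) + 280445 = (1674 - 55) + 280445 = 1619 + 280445 = 282064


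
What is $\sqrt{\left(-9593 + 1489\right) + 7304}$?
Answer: $20 i \sqrt{2} \approx 28.284 i$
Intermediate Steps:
$\sqrt{\left(-9593 + 1489\right) + 7304} = \sqrt{-8104 + 7304} = \sqrt{-800} = 20 i \sqrt{2}$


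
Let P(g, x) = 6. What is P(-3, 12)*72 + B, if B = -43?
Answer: 389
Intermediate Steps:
P(-3, 12)*72 + B = 6*72 - 43 = 432 - 43 = 389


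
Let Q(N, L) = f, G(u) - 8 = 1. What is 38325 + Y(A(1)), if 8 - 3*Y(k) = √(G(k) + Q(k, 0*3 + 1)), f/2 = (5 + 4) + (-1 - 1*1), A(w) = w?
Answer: 114983/3 - √23/3 ≈ 38326.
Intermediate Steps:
G(u) = 9 (G(u) = 8 + 1 = 9)
f = 14 (f = 2*((5 + 4) + (-1 - 1*1)) = 2*(9 + (-1 - 1)) = 2*(9 - 2) = 2*7 = 14)
Q(N, L) = 14
Y(k) = 8/3 - √23/3 (Y(k) = 8/3 - √(9 + 14)/3 = 8/3 - √23/3)
38325 + Y(A(1)) = 38325 + (8/3 - √23/3) = 114983/3 - √23/3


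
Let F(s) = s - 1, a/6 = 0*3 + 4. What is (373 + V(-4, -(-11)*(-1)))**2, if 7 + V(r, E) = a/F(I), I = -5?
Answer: 131044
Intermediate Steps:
a = 24 (a = 6*(0*3 + 4) = 6*(0 + 4) = 6*4 = 24)
F(s) = -1 + s
V(r, E) = -11 (V(r, E) = -7 + 24/(-1 - 5) = -7 + 24/(-6) = -7 + 24*(-1/6) = -7 - 4 = -11)
(373 + V(-4, -(-11)*(-1)))**2 = (373 - 11)**2 = 362**2 = 131044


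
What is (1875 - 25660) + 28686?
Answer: 4901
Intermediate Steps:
(1875 - 25660) + 28686 = -23785 + 28686 = 4901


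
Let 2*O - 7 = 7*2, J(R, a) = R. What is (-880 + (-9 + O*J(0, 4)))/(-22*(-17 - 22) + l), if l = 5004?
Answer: -889/5862 ≈ -0.15165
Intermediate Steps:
O = 21/2 (O = 7/2 + (7*2)/2 = 7/2 + (½)*14 = 7/2 + 7 = 21/2 ≈ 10.500)
(-880 + (-9 + O*J(0, 4)))/(-22*(-17 - 22) + l) = (-880 + (-9 + (21/2)*0))/(-22*(-17 - 22) + 5004) = (-880 + (-9 + 0))/(-22*(-39) + 5004) = (-880 - 9)/(858 + 5004) = -889/5862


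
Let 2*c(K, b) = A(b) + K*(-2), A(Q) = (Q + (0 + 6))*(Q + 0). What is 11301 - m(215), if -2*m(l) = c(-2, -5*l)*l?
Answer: 247118689/4 ≈ 6.1780e+7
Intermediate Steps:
A(Q) = Q*(6 + Q) (A(Q) = (Q + 6)*Q = (6 + Q)*Q = Q*(6 + Q))
c(K, b) = -K + b*(6 + b)/2 (c(K, b) = (b*(6 + b) + K*(-2))/2 = (b*(6 + b) - 2*K)/2 = (-2*K + b*(6 + b))/2 = -K + b*(6 + b)/2)
m(l) = -l*(2 - 5*l*(6 - 5*l)/2)/2 (m(l) = -(-1*(-2) + (-5*l)*(6 - 5*l)/2)*l/2 = -(2 - 5*l*(6 - 5*l)/2)*l/2 = -l*(2 - 5*l*(6 - 5*l)/2)/2)
11301 - m(215) = 11301 - 215*(-4 - 25*215**2 + 30*215)/4 = 11301 - 215*(-4 - 25*46225 + 6450)/4 = 11301 - 215*(-4 - 1155625 + 6450)/4 = 11301 - 215*(-1149179)/4 = 11301 - 1*(-247073485/4) = 11301 + 247073485/4 = 247118689/4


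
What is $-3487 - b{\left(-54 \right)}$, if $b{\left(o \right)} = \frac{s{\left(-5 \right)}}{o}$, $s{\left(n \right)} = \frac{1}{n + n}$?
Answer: $- \frac{1882981}{540} \approx -3487.0$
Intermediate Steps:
$s{\left(n \right)} = \frac{1}{2 n}$
$b{\left(o \right)} = - \frac{1}{10 o}$ ($b{\left(o \right)} = \frac{\frac{1}{2} \frac{1}{-5}}{o} = \frac{\frac{1}{2} \left(- \frac{1}{5}\right)}{o} = - \frac{1}{10 o}$)
$-3487 - b{\left(-54 \right)} = -3487 - - \frac{1}{10 \left(-54\right)} = -3487 - \left(- \frac{1}{10}\right) \left(- \frac{1}{54}\right) = -3487 - \frac{1}{540} = - \frac{1882981}{540}$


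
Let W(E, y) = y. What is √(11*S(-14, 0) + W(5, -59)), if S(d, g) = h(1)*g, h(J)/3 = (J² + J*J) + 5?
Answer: I*√59 ≈ 7.6811*I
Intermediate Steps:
h(J) = 15 + 6*J² (h(J) = 3*((J² + J*J) + 5) = 3*((J² + J²) + 5) = 3*(2*J² + 5) = 3*(5 + 2*J²) = 15 + 6*J²)
S(d, g) = 21*g (S(d, g) = (15 + 6*1²)*g = (15 + 6*1)*g = (15 + 6)*g = 21*g)
√(11*S(-14, 0) + W(5, -59)) = √(11*(21*0) - 59) = √(11*0 - 59) = √(0 - 59) = √(-59) = I*√59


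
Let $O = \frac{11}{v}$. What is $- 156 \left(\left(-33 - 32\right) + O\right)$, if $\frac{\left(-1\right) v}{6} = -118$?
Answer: $\frac{598117}{59} \approx 10138.0$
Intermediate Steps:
$v = 708$ ($v = \left(-6\right) \left(-118\right) = 708$)
$O = \frac{11}{708} \approx 0.015537$
$- 156 \left(\left(-33 - 32\right) + O\right) = - 156 \left(\left(-33 - 32\right) + \frac{11}{708}\right) = - 156 \left(-65 + \frac{11}{708}\right) = \left(-156\right) \left(- \frac{46009}{708}\right) = \frac{598117}{59}$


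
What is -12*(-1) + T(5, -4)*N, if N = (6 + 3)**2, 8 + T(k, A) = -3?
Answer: -879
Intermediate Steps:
T(k, A) = -11 (T(k, A) = -8 - 3 = -11)
N = 81 (N = 9**2 = 81)
-12*(-1) + T(5, -4)*N = -12*(-1) - 11*81 = 12 - 891 = -879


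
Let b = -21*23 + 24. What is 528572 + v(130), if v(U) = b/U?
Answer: 68713901/130 ≈ 5.2857e+5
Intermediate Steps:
b = -459 (b = -483 + 24 = -459)
v(U) = -459/U
528572 + v(130) = 528572 - 459/130 = 68713901/130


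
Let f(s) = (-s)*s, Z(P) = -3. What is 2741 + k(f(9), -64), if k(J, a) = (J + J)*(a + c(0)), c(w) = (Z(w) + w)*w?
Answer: 13109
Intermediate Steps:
c(w) = w*(-3 + w) (c(w) = (-3 + w)*w = w*(-3 + w))
f(s) = -s**2
k(J, a) = 2*J*a (k(J, a) = (J + J)*(a + 0*(-3 + 0)) = (2*J)*(a + 0*(-3)) = (2*J)*(a + 0) = (2*J)*a = 2*J*a)
2741 + k(f(9), -64) = 2741 + 2*(-1*9**2)*(-64) = 2741 + 2*(-1*81)*(-64) = 2741 + 2*(-81)*(-64) = 2741 + 10368 = 13109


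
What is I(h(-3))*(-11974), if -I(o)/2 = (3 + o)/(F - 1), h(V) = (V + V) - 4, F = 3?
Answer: -83818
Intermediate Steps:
h(V) = -4 + 2*V (h(V) = 2*V - 4 = -4 + 2*V)
I(o) = -3 - o (I(o) = -2*(3 + o)/(3 - 1) = -2*(3 + o)/2 = -2*(3/2 + o/2) = -3 - o)
I(h(-3))*(-11974) = (-3 - (-4 + 2*(-3)))*(-11974) = (-3 - (-4 - 6))*(-11974) = (-3 - 1*(-10))*(-11974) = (-3 + 10)*(-11974) = 7*(-11974) = -83818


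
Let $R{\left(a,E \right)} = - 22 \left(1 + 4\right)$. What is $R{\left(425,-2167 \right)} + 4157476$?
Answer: $4157366$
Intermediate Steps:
$R{\left(a,E \right)} = -110$ ($R{\left(a,E \right)} = \left(-22\right) 5 = -110$)
$R{\left(425,-2167 \right)} + 4157476 = -110 + 4157476 = 4157366$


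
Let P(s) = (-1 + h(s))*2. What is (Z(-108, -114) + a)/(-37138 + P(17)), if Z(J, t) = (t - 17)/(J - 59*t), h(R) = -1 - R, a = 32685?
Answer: -216309199/246030768 ≈ -0.87920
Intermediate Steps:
Z(J, t) = (-17 + t)/(J - 59*t)
P(s) = -4 - 2*s (P(s) = (-1 + (-1 - s))*2 = (-2 - s)*2 = -4 - 2*s)
(Z(-108, -114) + a)/(-37138 + P(17)) = ((-17 - 114)/(-108 - 59*(-114)) + 32685)/(-37138 + (-4 - 2*17)) = (-131/(-108 + 6726) + 32685)/(-37138 + (-4 - 34)) = (-131/6618 + 32685)/(-37138 - 38) = ((1/6618)*(-131) + 32685)/(-37176) = (-131/6618 + 32685)*(-1/37176) = (216309199/6618)*(-1/37176) = -216309199/246030768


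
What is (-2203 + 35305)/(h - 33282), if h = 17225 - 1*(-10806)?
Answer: -33102/5251 ≈ -6.3039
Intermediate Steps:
h = 28031 (h = 17225 + 10806 = 28031)
(-2203 + 35305)/(h - 33282) = (-2203 + 35305)/(28031 - 33282) = 33102/(-5251) = 33102*(-1/5251) = -33102/5251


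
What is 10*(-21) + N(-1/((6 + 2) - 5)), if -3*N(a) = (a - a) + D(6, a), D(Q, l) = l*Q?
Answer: -628/3 ≈ -209.33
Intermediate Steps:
D(Q, l) = Q*l
N(a) = -2*a (N(a) = -((a - a) + 6*a)/3 = -(0 + 6*a)/3 = -2*a)
10*(-21) + N(-1/((6 + 2) - 5)) = 10*(-21) - (-2)/((6 + 2) - 5) = -210 - (-2)/(8 - 5) = -210 - (-2)/3 = -210 - 2*(-⅓) = -210 + ⅔ = -628/3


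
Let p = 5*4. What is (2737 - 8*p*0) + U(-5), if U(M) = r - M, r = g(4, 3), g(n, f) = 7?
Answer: 2749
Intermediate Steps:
r = 7
p = 20
U(M) = 7 - M
(2737 - 8*p*0) + U(-5) = (2737 - 8*20*0) + (7 - 1*(-5)) = (2737 - 160*0) + (7 + 5) = (2737 + 0) + 12 = 2737 + 12 = 2749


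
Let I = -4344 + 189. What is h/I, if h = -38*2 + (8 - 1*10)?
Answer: 26/1385 ≈ 0.018773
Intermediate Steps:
I = -4155
h = -78 (h = -76 + (8 - 10) = -76 - 2 = -78)
h/I = -78/(-4155) = -78*(-1/4155) = 26/1385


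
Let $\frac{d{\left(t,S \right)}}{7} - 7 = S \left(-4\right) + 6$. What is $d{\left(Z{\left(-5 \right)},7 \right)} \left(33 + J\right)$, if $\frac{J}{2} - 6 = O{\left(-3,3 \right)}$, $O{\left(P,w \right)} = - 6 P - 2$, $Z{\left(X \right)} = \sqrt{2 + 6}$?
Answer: $-8085$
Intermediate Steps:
$Z{\left(X \right)} = 2 \sqrt{2}$ ($Z{\left(X \right)} = \sqrt{8} = 2 \sqrt{2}$)
$d{\left(t,S \right)} = 91 - 28 S$ ($d{\left(t,S \right)} = 49 + 7 \left(S \left(-4\right) + 6\right) = 49 + 7 \left(- 4 S + 6\right) = 49 + 7 \left(6 - 4 S\right) = 49 - \left(-42 + 28 S\right) = 91 - 28 S$)
$O{\left(P,w \right)} = -2 - 6 P$
$J = 44$ ($J = 12 + 2 \left(-2 - -18\right) = 12 + 2 \left(-2 + 18\right) = 12 + 2 \cdot 16 = 12 + 32 = 44$)
$d{\left(Z{\left(-5 \right)},7 \right)} \left(33 + J\right) = \left(91 - 196\right) \left(33 + 44\right) = \left(91 - 196\right) 77 = \left(-105\right) 77 = -8085$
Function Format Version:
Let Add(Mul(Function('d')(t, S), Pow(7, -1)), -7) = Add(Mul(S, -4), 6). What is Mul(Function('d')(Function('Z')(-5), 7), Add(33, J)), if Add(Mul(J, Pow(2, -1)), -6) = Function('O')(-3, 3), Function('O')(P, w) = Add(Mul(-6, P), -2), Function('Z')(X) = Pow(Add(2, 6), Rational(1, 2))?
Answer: -8085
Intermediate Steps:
Function('Z')(X) = Mul(2, Pow(2, Rational(1, 2))) (Function('Z')(X) = Pow(8, Rational(1, 2)) = Mul(2, Pow(2, Rational(1, 2))))
Function('d')(t, S) = Add(91, Mul(-28, S)) (Function('d')(t, S) = Add(49, Mul(7, Add(Mul(S, -4), 6))) = Add(49, Mul(7, Add(Mul(-4, S), 6))) = Add(49, Mul(7, Add(6, Mul(-4, S)))) = Add(49, Add(42, Mul(-28, S))) = Add(91, Mul(-28, S)))
Function('O')(P, w) = Add(-2, Mul(-6, P))
J = 44 (J = Add(12, Mul(2, Add(-2, Mul(-6, -3)))) = Add(12, Mul(2, Add(-2, 18))) = Add(12, Mul(2, 16)) = Add(12, 32) = 44)
Mul(Function('d')(Function('Z')(-5), 7), Add(33, J)) = Mul(Add(91, Mul(-28, 7)), Add(33, 44)) = Mul(Add(91, -196), 77) = Mul(-105, 77) = -8085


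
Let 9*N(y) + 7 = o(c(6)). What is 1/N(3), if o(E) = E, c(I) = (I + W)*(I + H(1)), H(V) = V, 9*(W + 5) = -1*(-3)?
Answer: 27/7 ≈ 3.8571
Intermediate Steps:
W = -14/3 (W = -5 + (-1*(-3))/9 = -5 + (1/9)*3 = -5 + 1/3 = -14/3 ≈ -4.6667)
c(I) = (1 + I)*(-14/3 + I) (c(I) = (I - 14/3)*(I + 1) = (-14/3 + I)*(1 + I) = (1 + I)*(-14/3 + I))
N(y) = 7/27 (N(y) = -7/9 + (-14/3 + 6**2 - 11/3*6)/9 = -7/9 + (-14/3 + 36 - 22)/9 = -7/9 + (1/9)*(28/3) = -7/9 + 28/27 = 7/27)
1/N(3) = 1/(7/27) = 27/7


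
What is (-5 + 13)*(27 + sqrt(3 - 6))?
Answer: 216 + 8*I*sqrt(3) ≈ 216.0 + 13.856*I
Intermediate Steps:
(-5 + 13)*(27 + sqrt(3 - 6)) = 8*(27 + sqrt(-3)) = 8*(27 + I*sqrt(3)) = 216 + 8*I*sqrt(3)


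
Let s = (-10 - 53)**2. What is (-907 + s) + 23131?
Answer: 26193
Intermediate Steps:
s = 3969 (s = (-63)**2 = 3969)
(-907 + s) + 23131 = (-907 + 3969) + 23131 = 3062 + 23131 = 26193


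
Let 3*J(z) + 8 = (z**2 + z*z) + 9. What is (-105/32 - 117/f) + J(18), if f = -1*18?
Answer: 21077/96 ≈ 219.55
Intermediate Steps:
f = -18
J(z) = 1/3 + 2*z**2/3 (J(z) = -8/3 + ((z**2 + z*z) + 9)/3 = -8/3 + ((z**2 + z**2) + 9)/3 = -8/3 + (2*z**2 + 9)/3 = -8/3 + (9 + 2*z**2)/3 = -8/3 + (3 + 2*z**2/3) = 1/3 + 2*z**2/3)
(-105/32 - 117/f) + J(18) = (-105/32 - 117/(-18)) + (1/3 + (2/3)*18**2) = (-105*1/32 - 117*(-1/18)) + (1/3 + (2/3)*324) = (-105/32 + 13/2) + (1/3 + 216) = 103/32 + 649/3 = 21077/96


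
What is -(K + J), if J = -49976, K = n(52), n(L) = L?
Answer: 49924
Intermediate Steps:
K = 52
-(K + J) = -(52 - 49976) = -1*(-49924) = 49924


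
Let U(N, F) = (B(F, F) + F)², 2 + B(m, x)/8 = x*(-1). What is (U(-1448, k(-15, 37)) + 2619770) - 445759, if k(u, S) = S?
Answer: 2249636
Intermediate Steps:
B(m, x) = -16 - 8*x (B(m, x) = -16 + 8*(x*(-1)) = -16 + 8*(-x) = -16 - 8*x)
U(N, F) = (-16 - 7*F)² (U(N, F) = ((-16 - 8*F) + F)² = (-16 - 7*F)²)
(U(-1448, k(-15, 37)) + 2619770) - 445759 = ((16 + 7*37)² + 2619770) - 445759 = ((16 + 259)² + 2619770) - 445759 = (275² + 2619770) - 445759 = (75625 + 2619770) - 445759 = 2695395 - 445759 = 2249636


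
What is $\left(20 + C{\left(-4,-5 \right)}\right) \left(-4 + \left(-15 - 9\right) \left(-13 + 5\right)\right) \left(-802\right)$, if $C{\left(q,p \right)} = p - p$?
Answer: $-3015520$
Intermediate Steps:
$C{\left(q,p \right)} = 0$
$\left(20 + C{\left(-4,-5 \right)}\right) \left(-4 + \left(-15 - 9\right) \left(-13 + 5\right)\right) \left(-802\right) = \left(20 + 0\right) \left(-4 + \left(-15 - 9\right) \left(-13 + 5\right)\right) \left(-802\right) = 20 \left(-4 - -192\right) \left(-802\right) = 20 \left(-4 + 192\right) \left(-802\right) = 20 \cdot 188 \left(-802\right) = 3760 \left(-802\right) = -3015520$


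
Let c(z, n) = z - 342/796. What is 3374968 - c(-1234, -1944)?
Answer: 1343728567/398 ≈ 3.3762e+6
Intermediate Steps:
c(z, n) = -171/398 + z (c(z, n) = z - 342*1/796 = z - 171/398 = -171/398 + z)
3374968 - c(-1234, -1944) = 3374968 - (-171/398 - 1234) = 3374968 - 1*(-491303/398) = 3374968 + 491303/398 = 1343728567/398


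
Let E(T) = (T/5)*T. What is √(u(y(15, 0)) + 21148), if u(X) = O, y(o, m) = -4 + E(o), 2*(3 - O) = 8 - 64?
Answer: √21179 ≈ 145.53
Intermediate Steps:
O = 31 (O = 3 - (8 - 64)/2 = 3 - ½*(-56) = 3 + 28 = 31)
E(T) = T²/5 (E(T) = (T*(⅕))*T = (T/5)*T = T²/5)
y(o, m) = -4 + o²/5
u(X) = 31
√(u(y(15, 0)) + 21148) = √(31 + 21148) = √21179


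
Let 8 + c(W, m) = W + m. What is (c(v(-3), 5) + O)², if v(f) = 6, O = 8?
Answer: 121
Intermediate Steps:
c(W, m) = -8 + W + m (c(W, m) = -8 + (W + m) = -8 + W + m)
(c(v(-3), 5) + O)² = ((-8 + 6 + 5) + 8)² = (3 + 8)² = 11² = 121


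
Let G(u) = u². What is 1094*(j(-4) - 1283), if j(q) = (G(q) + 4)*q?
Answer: -1491122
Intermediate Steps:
j(q) = q*(4 + q²) (j(q) = (q² + 4)*q = (4 + q²)*q = q*(4 + q²))
1094*(j(-4) - 1283) = 1094*(-4*(4 + (-4)²) - 1283) = 1094*(-4*(4 + 16) - 1283) = 1094*(-4*20 - 1283) = 1094*(-80 - 1283) = 1094*(-1363) = -1491122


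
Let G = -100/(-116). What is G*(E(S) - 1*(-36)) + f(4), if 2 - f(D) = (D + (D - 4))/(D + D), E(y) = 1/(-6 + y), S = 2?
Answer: 3749/116 ≈ 32.319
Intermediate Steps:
f(D) = 2 - (-4 + 2*D)/(2*D) (f(D) = 2 - (D + (D - 4))/(D + D) = 2 - (D + (-4 + D))/(2*D) = 2 - (-4 + 2*D)*1/(2*D) = 2 - (-4 + 2*D)/(2*D))
G = 25/29 (G = -100*(-1/116) = 25/29 ≈ 0.86207)
G*(E(S) - 1*(-36)) + f(4) = 25*(1/(-6 + 2) - 1*(-36))/29 + (2 + 4)/4 = 25*(1/(-4) + 36)/29 + (¼)*6 = 25*(-¼ + 36)/29 + 3/2 = (25/29)*(143/4) + 3/2 = 3575/116 + 3/2 = 3749/116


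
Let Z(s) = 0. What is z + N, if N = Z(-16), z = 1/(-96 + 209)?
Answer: 1/113 ≈ 0.0088496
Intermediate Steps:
z = 1/113 ≈ 0.0088496
N = 0
z + N = 1/113 + 0 = 1/113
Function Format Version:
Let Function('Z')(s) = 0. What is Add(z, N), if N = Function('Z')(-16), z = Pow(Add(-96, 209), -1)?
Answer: Rational(1, 113) ≈ 0.0088496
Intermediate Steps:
z = Rational(1, 113) (z = Pow(113, -1) = Rational(1, 113) ≈ 0.0088496)
N = 0
Add(z, N) = Add(Rational(1, 113), 0) = Rational(1, 113)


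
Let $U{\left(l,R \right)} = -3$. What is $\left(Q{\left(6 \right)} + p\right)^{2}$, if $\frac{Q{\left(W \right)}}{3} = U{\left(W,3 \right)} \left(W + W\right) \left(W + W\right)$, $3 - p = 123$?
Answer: $2005056$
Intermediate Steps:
$p = -120$ ($p = 3 - 123 = -120$)
$Q{\left(W \right)} = - 36 W^{2}$ ($Q{\left(W \right)} = 3 \left(- 3 \left(W + W\right) \left(W + W\right)\right) = 3 \left(- 3 \cdot 2 W 2 W\right) = 3 \left(- 3 \cdot 4 W^{2}\right) = 3 \left(- 12 W^{2}\right) = - 36 W^{2}$)
$\left(Q{\left(6 \right)} + p\right)^{2} = \left(- 36 \cdot 6^{2} - 120\right)^{2} = \left(\left(-36\right) 36 - 120\right)^{2} = \left(-1296 - 120\right)^{2} = \left(-1416\right)^{2} = 2005056$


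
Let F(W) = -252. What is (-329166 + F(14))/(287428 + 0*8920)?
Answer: -164709/143714 ≈ -1.1461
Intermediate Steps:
(-329166 + F(14))/(287428 + 0*8920) = (-329166 - 252)/(287428 + 0*8920) = -329418/(287428 + 0) = -329418/287428 = -329418*1/287428 = -164709/143714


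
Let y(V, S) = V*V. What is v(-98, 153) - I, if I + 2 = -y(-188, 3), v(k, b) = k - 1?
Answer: 35247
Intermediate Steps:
y(V, S) = V**2
v(k, b) = -1 + k
I = -35346 (I = -2 - 1*(-188)**2 = -2 - 1*35344 = -2 - 35344 = -35346)
v(-98, 153) - I = (-1 - 98) - 1*(-35346) = -99 + 35346 = 35247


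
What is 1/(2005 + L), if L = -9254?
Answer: -1/7249 ≈ -0.00013795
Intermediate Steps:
1/(2005 + L) = 1/(2005 - 9254) = 1/(-7249) = -1/7249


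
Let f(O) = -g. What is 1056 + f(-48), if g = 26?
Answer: 1030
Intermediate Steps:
f(O) = -26 (f(O) = -1*26 = -26)
1056 + f(-48) = 1056 - 26 = 1030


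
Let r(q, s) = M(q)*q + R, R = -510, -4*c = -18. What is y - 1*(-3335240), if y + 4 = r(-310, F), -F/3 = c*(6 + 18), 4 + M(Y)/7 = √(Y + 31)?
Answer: 3343406 - 6510*I*√31 ≈ 3.3434e+6 - 36246.0*I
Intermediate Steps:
c = 9/2 (c = -¼*(-18) = 9/2 ≈ 4.5000)
M(Y) = -28 + 7*√(31 + Y) (M(Y) = -28 + 7*√(Y + 31) = -28 + 7*√(31 + Y))
F = -324 (F = -27*(6 + 18)/2 = -27*24/2 = -3*108 = -324)
r(q, s) = -510 + q*(-28 + 7*√(31 + q)) (r(q, s) = (-28 + 7*√(31 + q))*q - 510 = q*(-28 + 7*√(31 + q)) - 510 = -510 + q*(-28 + 7*√(31 + q)))
y = 8166 - 6510*I*√31 (y = -4 + (-510 + 7*(-310)*(-4 + √(31 - 310))) = -4 + (-510 + 7*(-310)*(-4 + √(-279))) = -4 + (-510 + 7*(-310)*(-4 + 3*I*√31)) = -4 + (-510 + (8680 - 6510*I*√31)) = -4 + (8170 - 6510*I*√31) = 8166 - 6510*I*√31 ≈ 8166.0 - 36246.0*I)
y - 1*(-3335240) = (8166 - 6510*I*√31) - 1*(-3335240) = (8166 - 6510*I*√31) + 3335240 = 3343406 - 6510*I*√31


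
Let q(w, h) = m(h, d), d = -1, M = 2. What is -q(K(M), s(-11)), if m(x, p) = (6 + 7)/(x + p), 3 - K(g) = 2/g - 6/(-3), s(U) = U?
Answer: 13/12 ≈ 1.0833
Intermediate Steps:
K(g) = 1 - 2/g (K(g) = 3 - (2/g - 6/(-3)) = 3 - (2/g - 6*(-⅓)) = 3 - (2/g + 2) = 3 - (2 + 2/g) = 3 + (-2 - 2/g) = 1 - 2/g)
m(x, p) = 13/(p + x)
q(w, h) = 13/(-1 + h)
-q(K(M), s(-11)) = -13/(-1 - 11) = -13/(-12) = -13*(-1)/12 = -1*(-13/12) = 13/12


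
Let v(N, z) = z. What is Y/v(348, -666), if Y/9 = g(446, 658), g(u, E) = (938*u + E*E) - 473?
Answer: -850839/74 ≈ -11498.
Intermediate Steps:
g(u, E) = -473 + E**2 + 938*u (g(u, E) = (938*u + E**2) - 473 = (E**2 + 938*u) - 473 = -473 + E**2 + 938*u)
Y = 7657551 (Y = 9*(-473 + 658**2 + 938*446) = 9*(-473 + 432964 + 418348) = 9*850839 = 7657551)
Y/v(348, -666) = 7657551/(-666) = 7657551*(-1/666) = -850839/74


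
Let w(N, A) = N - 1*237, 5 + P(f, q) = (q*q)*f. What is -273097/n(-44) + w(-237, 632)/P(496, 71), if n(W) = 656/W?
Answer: 7511161768441/410054284 ≈ 18317.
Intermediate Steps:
P(f, q) = -5 + f*q² (P(f, q) = -5 + (q*q)*f = -5 + q²*f = -5 + f*q²)
w(N, A) = -237 + N (w(N, A) = N - 237 = -237 + N)
-273097/n(-44) + w(-237, 632)/P(496, 71) = -273097/(656/(-44)) + (-237 - 237)/(-5 + 496*71²) = -273097/(656*(-1/44)) - 474/(-5 + 496*5041) = -273097/(-164/11) - 474/(-5 + 2500336) = -273097*(-11/164) - 474/2500331 = 3004067/164 - 474*1/2500331 = 3004067/164 - 474/2500331 = 7511161768441/410054284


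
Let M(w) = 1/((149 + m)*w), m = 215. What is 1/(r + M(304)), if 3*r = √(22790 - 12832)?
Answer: -995904/121933223845879 + 36734251008*√9958/121933223845879 ≈ 0.030063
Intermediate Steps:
M(w) = 1/(364*w) (M(w) = 1/((149 + 215)*w) = 1/(364*w))
r = √9958/3 (r = √(22790 - 12832)/3 = √9958/3 ≈ 33.263)
1/(r + M(304)) = 1/(√9958/3 + (1/364)/304) = 1/(√9958/3 + (1/364)*(1/304)) = 1/(√9958/3 + 1/110656) = 1/(1/110656 + √9958/3)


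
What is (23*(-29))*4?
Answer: -2668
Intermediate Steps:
(23*(-29))*4 = -667*4 = -2668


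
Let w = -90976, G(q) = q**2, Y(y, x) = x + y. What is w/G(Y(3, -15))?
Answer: -5686/9 ≈ -631.78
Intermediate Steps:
w/G(Y(3, -15)) = -90976/(-15 + 3)**2 = -90976/((-12)**2) = -90976/144 = -90976*1/144 = -5686/9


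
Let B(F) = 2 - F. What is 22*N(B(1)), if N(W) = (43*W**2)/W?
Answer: 946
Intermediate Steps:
N(W) = 43*W
22*N(B(1)) = 22*(43*(2 - 1*1)) = 22*(43*(2 - 1)) = 22*(43*1) = 22*43 = 946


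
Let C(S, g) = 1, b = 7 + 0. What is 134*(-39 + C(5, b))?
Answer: -5092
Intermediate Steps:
b = 7
134*(-39 + C(5, b)) = 134*(-39 + 1) = 134*(-38) = -5092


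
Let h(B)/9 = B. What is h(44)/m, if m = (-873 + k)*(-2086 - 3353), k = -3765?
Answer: 22/1401449 ≈ 1.5698e-5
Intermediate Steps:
h(B) = 9*B
m = 25226082 (m = (-873 - 3765)*(-2086 - 3353) = -4638*(-5439) = 25226082)
h(44)/m = (9*44)/25226082 = 396*(1/25226082) = 22/1401449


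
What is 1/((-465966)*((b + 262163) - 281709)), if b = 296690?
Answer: -1/129139681104 ≈ -7.7436e-12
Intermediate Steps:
1/((-465966)*((b + 262163) - 281709)) = 1/((-465966)*((296690 + 262163) - 281709)) = -1/(465966*(558853 - 281709)) = -1/465966/277144 = -1/465966*1/277144 = -1/129139681104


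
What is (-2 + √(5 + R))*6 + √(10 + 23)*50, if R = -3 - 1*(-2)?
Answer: 50*√33 ≈ 287.23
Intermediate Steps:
R = -1 (R = -3 + 2 = -1)
(-2 + √(5 + R))*6 + √(10 + 23)*50 = (-2 + √(5 - 1))*6 + √(10 + 23)*50 = (-2 + √4)*6 + √33*50 = (-2 + 2)*6 + 50*√33 = 0*6 + 50*√33 = 0 + 50*√33 = 50*√33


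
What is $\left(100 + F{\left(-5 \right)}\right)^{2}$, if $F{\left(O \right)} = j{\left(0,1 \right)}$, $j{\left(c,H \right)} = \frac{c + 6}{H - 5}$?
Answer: $\frac{38809}{4} \approx 9702.3$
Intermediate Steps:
$j{\left(c,H \right)} = \frac{6 + c}{-5 + H}$
$F{\left(O \right)} = - \frac{3}{2}$ ($F{\left(O \right)} = \frac{6 + 0}{-5 + 1} = \frac{1}{-4} \cdot 6 = \left(- \frac{1}{4}\right) 6 = - \frac{3}{2}$)
$\left(100 + F{\left(-5 \right)}\right)^{2} = \left(100 - \frac{3}{2}\right)^{2} = \left(\frac{197}{2}\right)^{2} = \frac{38809}{4}$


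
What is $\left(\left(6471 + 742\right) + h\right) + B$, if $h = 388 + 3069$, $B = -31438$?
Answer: $-20768$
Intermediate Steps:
$h = 3457$
$\left(\left(6471 + 742\right) + h\right) + B = \left(\left(6471 + 742\right) + 3457\right) - 31438 = \left(7213 + 3457\right) - 31438 = 10670 - 31438 = -20768$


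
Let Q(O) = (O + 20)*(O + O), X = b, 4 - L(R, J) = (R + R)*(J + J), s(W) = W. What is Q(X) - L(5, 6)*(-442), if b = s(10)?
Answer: -50672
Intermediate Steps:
b = 10
L(R, J) = 4 - 4*J*R (L(R, J) = 4 - (R + R)*(J + J) = 4 - 2*R*2*J = 4 - 4*J*R)
X = 10
Q(O) = 2*O*(20 + O) (Q(O) = (20 + O)*(2*O) = 2*O*(20 + O))
Q(X) - L(5, 6)*(-442) = 2*10*(20 + 10) - (4 - 4*6*5)*(-442) = 2*10*30 - (4 - 120)*(-442) = 600 - (-116)*(-442) = 600 - 1*51272 = 600 - 51272 = -50672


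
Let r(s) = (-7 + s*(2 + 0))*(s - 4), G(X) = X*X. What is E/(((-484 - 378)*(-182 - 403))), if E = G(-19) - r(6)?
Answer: 3/4310 ≈ 0.00069606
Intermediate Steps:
G(X) = X**2
r(s) = (-7 + 2*s)*(-4 + s) (r(s) = (-7 + s*2)*(-4 + s) = (-7 + 2*s)*(-4 + s))
E = 351 (E = (-19)**2 - (28 - 15*6 + 2*6**2) = 361 - (28 - 90 + 2*36) = 361 - (28 - 90 + 72) = 361 - 1*10 = 361 - 10 = 351)
E/(((-484 - 378)*(-182 - 403))) = 351/(((-484 - 378)*(-182 - 403))) = 351/((-862*(-585))) = 351/504270 = 351*(1/504270) = 3/4310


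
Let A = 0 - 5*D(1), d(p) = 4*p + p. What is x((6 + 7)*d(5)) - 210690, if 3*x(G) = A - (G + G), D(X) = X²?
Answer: -632725/3 ≈ -2.1091e+5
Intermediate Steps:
d(p) = 5*p
A = -5 (A = 0 - 5*1² = 0 - 5*1 = 0 - 5 = -5)
x(G) = -5/3 - 2*G/3 (x(G) = (-5 - (G + G))/3 = (-5 - 2*G)/3 = -5/3 - 2*G/3)
x((6 + 7)*d(5)) - 210690 = (-5/3 - 2*(6 + 7)*5*5/3) - 210690 = (-5/3 - 26*25/3) - 210690 = (-5/3 - ⅔*325) - 210690 = (-5/3 - 650/3) - 210690 = -655/3 - 210690 = -632725/3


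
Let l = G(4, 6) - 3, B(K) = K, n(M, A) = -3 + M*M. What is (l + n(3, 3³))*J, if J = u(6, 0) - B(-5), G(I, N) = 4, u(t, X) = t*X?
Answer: 35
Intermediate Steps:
u(t, X) = X*t
n(M, A) = -3 + M²
l = 1 (l = 4 - 3 = 1)
J = 5 (J = 0*6 - 1*(-5) = 0 + 5 = 5)
(l + n(3, 3³))*J = (1 + (-3 + 3²))*5 = (1 + (-3 + 9))*5 = (1 + 6)*5 = 7*5 = 35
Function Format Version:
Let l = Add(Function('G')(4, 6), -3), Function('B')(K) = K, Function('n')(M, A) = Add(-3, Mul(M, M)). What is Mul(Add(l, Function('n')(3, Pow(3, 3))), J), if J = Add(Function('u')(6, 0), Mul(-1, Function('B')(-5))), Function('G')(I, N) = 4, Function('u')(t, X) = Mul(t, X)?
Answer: 35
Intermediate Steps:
Function('u')(t, X) = Mul(X, t)
Function('n')(M, A) = Add(-3, Pow(M, 2))
l = 1 (l = Add(4, -3) = 1)
J = 5 (J = Add(Mul(0, 6), Mul(-1, -5)) = Add(0, 5) = 5)
Mul(Add(l, Function('n')(3, Pow(3, 3))), J) = Mul(Add(1, Add(-3, Pow(3, 2))), 5) = Mul(Add(1, Add(-3, 9)), 5) = Mul(Add(1, 6), 5) = Mul(7, 5) = 35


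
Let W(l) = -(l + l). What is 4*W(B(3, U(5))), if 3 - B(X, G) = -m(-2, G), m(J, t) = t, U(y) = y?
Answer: -64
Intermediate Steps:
B(X, G) = 3 + G (B(X, G) = 3 - (-1)*G = 3 + G)
W(l) = -2*l
4*W(B(3, U(5))) = 4*(-2*(3 + 5)) = 4*(-2*8) = 4*(-16) = -64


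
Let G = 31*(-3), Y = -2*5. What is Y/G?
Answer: 10/93 ≈ 0.10753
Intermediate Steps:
Y = -10
G = -93
Y/G = -10/(-93) = -1/93*(-10) = 10/93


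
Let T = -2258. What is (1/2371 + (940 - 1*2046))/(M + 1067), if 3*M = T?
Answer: -7866975/2235853 ≈ -3.5186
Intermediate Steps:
M = -2258/3 (M = (1/3)*(-2258) = -2258/3 ≈ -752.67)
(1/2371 + (940 - 1*2046))/(M + 1067) = (1/2371 + (940 - 1*2046))/(-2258/3 + 1067) = (1/2371 + (940 - 2046))/(943/3) = (1/2371 - 1106)*(3/943) = -2622325/2371*3/943 = -7866975/2235853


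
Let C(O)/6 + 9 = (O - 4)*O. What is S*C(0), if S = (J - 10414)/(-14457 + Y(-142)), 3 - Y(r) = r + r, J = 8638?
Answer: -47952/7085 ≈ -6.7681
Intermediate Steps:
Y(r) = 3 - 2*r (Y(r) = 3 - (r + r) = 3 - 2*r)
S = 888/7085 (S = (8638 - 10414)/(-14457 + (3 - 2*(-142))) = -1776/(-14457 + (3 + 284)) = -1776/(-14457 + 287) = -1776/(-14170) = -1776*(-1/14170) = 888/7085 ≈ 0.12534)
C(O) = -54 + 6*O*(-4 + O) (C(O) = -54 + 6*((O - 4)*O) = -54 + 6*((-4 + O)*O) = -54 + 6*(O*(-4 + O)) = -54 + 6*O*(-4 + O))
S*C(0) = 888*(-54 - 24*0 + 6*0²)/7085 = 888*(-54 + 0 + 6*0)/7085 = 888*(-54 + 0 + 0)/7085 = (888/7085)*(-54) = -47952/7085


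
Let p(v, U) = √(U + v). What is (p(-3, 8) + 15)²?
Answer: (15 + √5)² ≈ 297.08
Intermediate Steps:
(p(-3, 8) + 15)² = (√(8 - 3) + 15)² = (√5 + 15)² = (15 + √5)²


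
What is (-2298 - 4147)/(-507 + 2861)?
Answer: -6445/2354 ≈ -2.7379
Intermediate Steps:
(-2298 - 4147)/(-507 + 2861) = -6445/2354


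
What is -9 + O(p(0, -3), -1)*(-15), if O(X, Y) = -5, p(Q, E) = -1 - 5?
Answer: 66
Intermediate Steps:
p(Q, E) = -6
-9 + O(p(0, -3), -1)*(-15) = -9 - 5*(-15) = -9 + 75 = 66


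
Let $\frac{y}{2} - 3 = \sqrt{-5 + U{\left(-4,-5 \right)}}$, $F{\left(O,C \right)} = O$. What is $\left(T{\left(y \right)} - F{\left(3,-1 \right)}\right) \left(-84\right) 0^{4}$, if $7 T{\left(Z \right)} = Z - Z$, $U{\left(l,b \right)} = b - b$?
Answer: $0$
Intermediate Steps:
$U{\left(l,b \right)} = 0$
$y = 6 + 2 i \sqrt{5}$ ($y = 6 + 2 \sqrt{-5 + 0} = 6 + 2 \sqrt{-5} = 6 + 2 i \sqrt{5} \approx 6.0 + 4.4721 i$)
$T{\left(Z \right)} = 0$ ($T{\left(Z \right)} = \frac{Z - Z}{7} = \frac{1}{7} \cdot 0 = 0$)
$\left(T{\left(y \right)} - F{\left(3,-1 \right)}\right) \left(-84\right) 0^{4} = \left(0 - 3\right) \left(-84\right) 0^{4} = \left(0 - 3\right) \left(-84\right) 0 = \left(-3\right) \left(-84\right) 0 = 252 \cdot 0 = 0$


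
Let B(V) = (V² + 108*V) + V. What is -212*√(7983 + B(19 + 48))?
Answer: -1060*√791 ≈ -29812.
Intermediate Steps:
B(V) = V² + 109*V
-212*√(7983 + B(19 + 48)) = -212*√(7983 + (19 + 48)*(109 + (19 + 48))) = -212*√(7983 + 67*(109 + 67)) = -212*√(7983 + 67*176) = -212*√(7983 + 11792) = -1060*√791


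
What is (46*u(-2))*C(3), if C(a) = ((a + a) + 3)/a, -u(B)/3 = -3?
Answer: 1242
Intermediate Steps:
u(B) = 9 (u(B) = -3*(-3) = 9)
C(a) = (3 + 2*a)/a (C(a) = (2*a + 3)/a = (3 + 2*a)/a)
(46*u(-2))*C(3) = (46*9)*(2 + 3/3) = 414*(2 + 3*(1/3)) = 414*(2 + 1) = 414*3 = 1242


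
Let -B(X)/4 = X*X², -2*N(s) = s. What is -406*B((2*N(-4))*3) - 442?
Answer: 2805830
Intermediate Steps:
N(s) = -s/2
B(X) = -4*X³ (B(X) = -4*X*X² = -4*X³)
-406*B((2*N(-4))*3) - 442 = -(-1624)*((2*(-½*(-4)))*3)³ - 442 = -(-1624)*((2*2)*3)³ - 442 = -(-1624)*(4*3)³ - 442 = -(-1624)*12³ - 442 = -(-1624)*1728 - 442 = -406*(-6912) - 442 = 2806272 - 442 = 2805830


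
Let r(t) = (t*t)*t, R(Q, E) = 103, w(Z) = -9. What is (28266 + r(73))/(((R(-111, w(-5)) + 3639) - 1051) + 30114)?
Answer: 417283/32805 ≈ 12.720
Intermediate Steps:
r(t) = t³ (r(t) = t²*t = t³)
(28266 + r(73))/(((R(-111, w(-5)) + 3639) - 1051) + 30114) = (28266 + 73³)/(((103 + 3639) - 1051) + 30114) = (28266 + 389017)/((3742 - 1051) + 30114) = 417283/(2691 + 30114) = 417283/32805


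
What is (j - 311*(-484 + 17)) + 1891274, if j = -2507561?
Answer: -471050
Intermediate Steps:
(j - 311*(-484 + 17)) + 1891274 = (-2507561 - 311*(-484 + 17)) + 1891274 = (-2507561 - 311*(-467)) + 1891274 = (-2507561 + 145237) + 1891274 = -2362324 + 1891274 = -471050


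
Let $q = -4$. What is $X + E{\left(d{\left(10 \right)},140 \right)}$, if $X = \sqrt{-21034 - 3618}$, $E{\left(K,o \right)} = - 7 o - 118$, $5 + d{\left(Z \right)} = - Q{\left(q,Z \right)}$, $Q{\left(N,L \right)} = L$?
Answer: $-1098 + 2 i \sqrt{6163} \approx -1098.0 + 157.01 i$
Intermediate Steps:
$d{\left(Z \right)} = -5 - Z$
$E{\left(K,o \right)} = -118 - 7 o$
$X = 2 i \sqrt{6163}$ ($X = \sqrt{-24652} = 2 i \sqrt{6163} \approx 157.01 i$)
$X + E{\left(d{\left(10 \right)},140 \right)} = 2 i \sqrt{6163} - 1098 = -1098 + 2 i \sqrt{6163}$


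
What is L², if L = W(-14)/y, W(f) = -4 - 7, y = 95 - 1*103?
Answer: 121/64 ≈ 1.8906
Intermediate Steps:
y = -8 (y = 95 - 103 = -8)
W(f) = -11
L = 11/8 (L = -11/(-8) = -11*(-⅛) = 11/8 ≈ 1.3750)
L² = (11/8)² = 121/64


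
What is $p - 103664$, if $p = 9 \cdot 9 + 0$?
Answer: $-103583$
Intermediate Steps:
$p = 81$ ($p = 81 + 0 = 81$)
$p - 103664 = 81 - 103664 = -103583$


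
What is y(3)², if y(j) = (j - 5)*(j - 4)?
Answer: 4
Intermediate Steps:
y(j) = (-5 + j)*(-4 + j)
y(3)² = (20 + 3² - 9*3)² = (20 + 9 - 27)² = 2² = 4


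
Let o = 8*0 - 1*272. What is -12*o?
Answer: 3264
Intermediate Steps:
o = -272 (o = 0 - 272 = -272)
-12*o = -12*(-272) = 3264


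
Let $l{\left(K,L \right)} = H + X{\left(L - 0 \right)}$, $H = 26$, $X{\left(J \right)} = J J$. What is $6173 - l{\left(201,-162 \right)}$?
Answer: $-20097$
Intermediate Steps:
$X{\left(J \right)} = J^{2}$
$l{\left(K,L \right)} = 26 + L^{2}$ ($l{\left(K,L \right)} = 26 + \left(L - 0\right)^{2} = 26 + \left(L + 0\right)^{2} = 26 + L^{2}$)
$6173 - l{\left(201,-162 \right)} = 6173 - \left(26 + \left(-162\right)^{2}\right) = 6173 - \left(26 + 26244\right) = 6173 - 26270 = -20097$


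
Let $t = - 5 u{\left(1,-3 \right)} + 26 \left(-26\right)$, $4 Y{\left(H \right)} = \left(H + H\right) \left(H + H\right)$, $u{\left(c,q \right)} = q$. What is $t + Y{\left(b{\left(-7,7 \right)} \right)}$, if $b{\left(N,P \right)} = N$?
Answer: $-612$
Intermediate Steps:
$Y{\left(H \right)} = H^{2}$ ($Y{\left(H \right)} = \frac{\left(H + H\right) \left(H + H\right)}{4} = \frac{2 H 2 H}{4} = \frac{4 H^{2}}{4} = H^{2}$)
$t = -661$ ($t = \left(-5\right) \left(-3\right) + 26 \left(-26\right) = 15 - 676 = -661$)
$t + Y{\left(b{\left(-7,7 \right)} \right)} = -661 + \left(-7\right)^{2} = -661 + 49 = -612$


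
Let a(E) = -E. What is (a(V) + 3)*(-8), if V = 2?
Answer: -8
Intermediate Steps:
(a(V) + 3)*(-8) = (-1*2 + 3)*(-8) = (-2 + 3)*(-8) = 1*(-8) = -8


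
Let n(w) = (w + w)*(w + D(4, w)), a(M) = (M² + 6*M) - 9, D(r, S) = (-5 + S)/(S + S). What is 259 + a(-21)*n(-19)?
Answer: 213847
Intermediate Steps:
D(r, S) = (-5 + S)/(2*S) (D(r, S) = (-5 + S)/((2*S)) = (-5 + S)*(1/(2*S)) = (-5 + S)/(2*S))
a(M) = -9 + M² + 6*M
n(w) = 2*w*(w + (-5 + w)/(2*w)) (n(w) = (w + w)*(w + (-5 + w)/(2*w)) = (2*w)*(w + (-5 + w)/(2*w)) = 2*w*(w + (-5 + w)/(2*w)))
259 + a(-21)*n(-19) = 259 + (-9 + (-21)² + 6*(-21))*(-5 - 19 + 2*(-19)²) = 259 + (-9 + 441 - 126)*(-5 - 19 + 2*361) = 259 + 306*(-5 - 19 + 722) = 259 + 306*698 = 259 + 213588 = 213847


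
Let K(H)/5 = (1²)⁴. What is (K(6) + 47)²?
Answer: 2704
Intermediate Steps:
K(H) = 5 (K(H) = 5*(1²)⁴ = 5*1⁴ = 5*1 = 5)
(K(6) + 47)² = (5 + 47)² = 52² = 2704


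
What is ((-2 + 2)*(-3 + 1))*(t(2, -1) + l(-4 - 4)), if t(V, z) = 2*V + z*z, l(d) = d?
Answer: 0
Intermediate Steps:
t(V, z) = z² + 2*V (t(V, z) = 2*V + z² = z² + 2*V)
((-2 + 2)*(-3 + 1))*(t(2, -1) + l(-4 - 4)) = ((-2 + 2)*(-3 + 1))*(((-1)² + 2*2) + (-4 - 4)) = (0*(-2))*((1 + 4) - 8) = 0*(5 - 8) = 0*(-3) = 0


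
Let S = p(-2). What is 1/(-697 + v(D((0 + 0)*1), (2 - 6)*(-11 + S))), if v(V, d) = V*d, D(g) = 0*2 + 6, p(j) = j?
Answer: -1/385 ≈ -0.0025974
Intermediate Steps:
S = -2
D(g) = 6 (D(g) = 0 + 6 = 6)
1/(-697 + v(D((0 + 0)*1), (2 - 6)*(-11 + S))) = 1/(-697 + 6*((2 - 6)*(-11 - 2))) = 1/(-697 + 6*(-4*(-13))) = 1/(-697 + 6*52) = 1/(-697 + 312) = 1/(-385) = -1/385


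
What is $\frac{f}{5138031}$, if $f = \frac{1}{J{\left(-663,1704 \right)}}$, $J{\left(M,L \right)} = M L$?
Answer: $- \frac{1}{5804700798312} \approx -1.7227 \cdot 10^{-13}$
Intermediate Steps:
$J{\left(M,L \right)} = L M$
$f = - \frac{1}{1129752}$ ($f = \frac{1}{1704 \left(-663\right)} = \frac{1}{-1129752} = - \frac{1}{1129752} \approx -8.8515 \cdot 10^{-7}$)
$\frac{f}{5138031} = - \frac{1}{1129752 \cdot 5138031} = \left(- \frac{1}{1129752}\right) \frac{1}{5138031} = - \frac{1}{5804700798312}$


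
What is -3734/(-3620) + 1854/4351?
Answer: 11479057/7875310 ≈ 1.4576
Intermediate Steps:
-3734/(-3620) + 1854/4351 = -3734*(-1/3620) + 1854*(1/4351) = 1867/1810 + 1854/4351 = 11479057/7875310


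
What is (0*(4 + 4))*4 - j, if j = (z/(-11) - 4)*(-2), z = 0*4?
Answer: -8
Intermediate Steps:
z = 0
j = 8 (j = (0/(-11) - 4)*(-2) = (0*(-1/11) - 4)*(-2) = (0 - 4)*(-2) = -4*(-2) = 8)
(0*(4 + 4))*4 - j = (0*(4 + 4))*4 - 1*8 = (0*8)*4 - 8 = 0*4 - 8 = 0 - 8 = -8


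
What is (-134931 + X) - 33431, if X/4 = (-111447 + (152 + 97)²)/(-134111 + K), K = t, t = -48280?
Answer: -10235838586/60797 ≈ -1.6836e+5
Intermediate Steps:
K = -48280
X = 65928/60797 (X = 4*((-111447 + (152 + 97)²)/(-134111 - 48280)) = 4*((-111447 + 249²)/(-182391)) = 4*((-111447 + 62001)*(-1/182391)) = 4*(-49446*(-1/182391)) = 4*(16482/60797) = 65928/60797 ≈ 1.0844)
(-134931 + X) - 33431 = (-134931 + 65928/60797) - 33431 = -8203334079/60797 - 33431 = -10235838586/60797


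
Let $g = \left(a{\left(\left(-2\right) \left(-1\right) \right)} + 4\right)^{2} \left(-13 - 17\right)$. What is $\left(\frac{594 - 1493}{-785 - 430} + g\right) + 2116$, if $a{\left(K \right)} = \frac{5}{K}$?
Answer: $\frac{2063653}{2430} \approx 849.24$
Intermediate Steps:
$g = - \frac{2535}{2}$ ($g = \left(\frac{5}{\left(-2\right) \left(-1\right)} + 4\right)^{2} \left(-13 - 17\right) = \left(\frac{5}{2} + 4\right)^{2} \left(-30\right) = \left(\frac{13}{2}\right)^{2} \left(-30\right) = \frac{169}{4} \left(-30\right) = - \frac{2535}{2} \approx -1267.5$)
$\left(\frac{594 - 1493}{-785 - 430} + g\right) + 2116 = \left(\frac{594 - 1493}{-785 - 430} - \frac{2535}{2}\right) + 2116 = \left(- \frac{899}{-1215} - \frac{2535}{2}\right) + 2116 = \left(\left(-899\right) \left(- \frac{1}{1215}\right) - \frac{2535}{2}\right) + 2116 = \left(\frac{899}{1215} - \frac{2535}{2}\right) + 2116 = - \frac{3078227}{2430} + 2116 = \frac{2063653}{2430}$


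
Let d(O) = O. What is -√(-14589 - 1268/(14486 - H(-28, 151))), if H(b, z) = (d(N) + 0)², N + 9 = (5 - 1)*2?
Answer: -I*√3061012684505/14485 ≈ -120.79*I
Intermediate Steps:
N = -1 (N = -9 + (5 - 1)*2 = -9 + 4*2 = -9 + 8 = -1)
H(b, z) = 1 (H(b, z) = (-1 + 0)² = (-1)² = 1)
-√(-14589 - 1268/(14486 - H(-28, 151))) = -√(-14589 - 1268/(14486 - 1*1)) = -√(-14589 - 1268/(14486 - 1)) = -√(-14589 - 1268/14485) = -√(-211322933/14485) = -I*√3061012684505/14485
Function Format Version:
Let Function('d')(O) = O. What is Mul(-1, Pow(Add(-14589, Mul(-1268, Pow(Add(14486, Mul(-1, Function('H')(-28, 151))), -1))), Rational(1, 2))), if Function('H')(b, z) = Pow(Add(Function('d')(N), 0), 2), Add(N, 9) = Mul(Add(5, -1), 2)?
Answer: Mul(Rational(-1, 14485), I, Pow(3061012684505, Rational(1, 2))) ≈ Mul(-120.79, I)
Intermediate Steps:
N = -1 (N = Add(-9, Mul(Add(5, -1), 2)) = Add(-9, Mul(4, 2)) = Add(-9, 8) = -1)
Function('H')(b, z) = 1 (Function('H')(b, z) = Pow(Add(-1, 0), 2) = Pow(-1, 2) = 1)
Mul(-1, Pow(Add(-14589, Mul(-1268, Pow(Add(14486, Mul(-1, Function('H')(-28, 151))), -1))), Rational(1, 2))) = Mul(-1, Pow(Add(-14589, Mul(-1268, Pow(Add(14486, Mul(-1, 1)), -1))), Rational(1, 2))) = Mul(-1, Pow(Add(-14589, Mul(-1268, Pow(Add(14486, -1), -1))), Rational(1, 2))) = Mul(-1, Pow(Add(-14589, Mul(-1268, Pow(14485, -1))), Rational(1, 2))) = Mul(-1, Pow(Add(-14589, Mul(-1268, Rational(1, 14485))), Rational(1, 2))) = Mul(-1, Pow(Add(-14589, Rational(-1268, 14485)), Rational(1, 2))) = Mul(-1, Pow(Rational(-211322933, 14485), Rational(1, 2))) = Mul(-1, Mul(Rational(1, 14485), I, Pow(3061012684505, Rational(1, 2)))) = Mul(Rational(-1, 14485), I, Pow(3061012684505, Rational(1, 2)))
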